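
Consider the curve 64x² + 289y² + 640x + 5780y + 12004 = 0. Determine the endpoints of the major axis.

(-22, -10) and (12, -10)

Rearranging, 64(x² + 10x) + 289(y² + 20y) = -12004.
64(x + 5)² + 289(y + 10)² = -12004 + 1600 + 28900 = 18496
Divide by 18496: (x + 5)²/289 + (y + 10)²/64 = 1
Ellipse, center (-5, -10), major axis horizontal; a² = 289, b² = 64.
a = 17. Vertices at (h ± a, k).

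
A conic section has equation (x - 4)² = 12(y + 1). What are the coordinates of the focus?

Vertex (4, -1); 4p = 12 so p = 3. Opens up.
Focus is p units from the vertex along the axis: (h, k + p).

(4, 2)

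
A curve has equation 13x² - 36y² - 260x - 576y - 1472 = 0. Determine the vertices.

(4, -8) and (16, -8)

13(x² - 20x) -36(y² + 16y) = 1472
Completing the square gives 13(x - 10)² -36(y + 8)² = 1472 + 1300 - 2304 = 468.
Dividing both sides by 468: (x - 10)²/36 - (y + 8)²/13 = 1
Hyperbola, center (10, -8), transverse axis horizontal; a² = 36, b² = 13.
a = 6. Vertices at (h ± a, k).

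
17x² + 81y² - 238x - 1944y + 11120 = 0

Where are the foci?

(-1, 12) and (15, 12)

Group the x- and y-terms: 17(x² - 14x) + 81(y² - 24y) = -11120
Complete the square: 17(x - 7)² + 81(y - 12)² = -11120 + 833 + 11664 = 1377
Dividing both sides by 1377: (x - 7)²/81 + (y - 12)²/17 = 1
Ellipse, center (7, 12), major axis horizontal; a² = 81, b² = 17.
c² = a² - b² = 81 - 17 = 64, so c = 8.
Foci lie on the horizontal axis through the center: (h ± c, k).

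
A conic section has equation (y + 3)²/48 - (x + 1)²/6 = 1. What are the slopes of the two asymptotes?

Center (-1, -3). The positive term is the y-term, so the transverse axis is vertical; a² = 48, b² = 6.
For a vertical hyperbola the asymptotes have slope ±a/b.
Here that is ±4√3/√6 = ±2√2.

2√2 and -2√2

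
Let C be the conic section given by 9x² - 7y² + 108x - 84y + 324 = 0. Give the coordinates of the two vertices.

(-6, -12) and (-6, 0)

Rearranging, 9(x² + 12x) -7(y² + 12y) = -324.
Complete the square in x and y: 9(x + 6)² -7(y + 6)² = -324 + 324 - 252 = -252
Dividing both sides by -252: (y + 6)²/36 - (x + 6)²/28 = 1
Hyperbola, center (-6, -6), transverse axis vertical; a² = 36, b² = 28.
a = 6. Vertices at (h, k ± a).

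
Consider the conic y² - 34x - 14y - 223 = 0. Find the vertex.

Only y is squared. Complete the square in y: (y - 7)² = 34(x + 8).
Vertex (-8, 7); 4p = 34 so p = 17/2. Opens right.

(-8, 7)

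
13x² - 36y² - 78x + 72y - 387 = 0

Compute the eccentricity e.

Collect terms: 13(x² - 6x) -36(y² - 2y) = 387
Complete the square in x and y: 13(x - 3)² -36(y - 1)² = 387 + 117 - 36 = 468
Dividing both sides by 468: (x - 3)²/36 - (y - 1)²/13 = 1
Hyperbola, center (3, 1), transverse axis horizontal; a² = 36, b² = 13.
c² = a² + b² = 49, so c = 7.
e = c/a = 7/6.

e = 7/6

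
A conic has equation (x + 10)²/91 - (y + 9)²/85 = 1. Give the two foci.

(-10 - 4√11, -9) and (-10 + 4√11, -9)

Center (-10, -9). The positive term is the x-term, so the transverse axis is horizontal; a² = 91, b² = 85.
c² = a² + b² = 91 + 85 = 176, so c = 4√11.
Foci lie on the horizontal axis through the center: (h ± c, k).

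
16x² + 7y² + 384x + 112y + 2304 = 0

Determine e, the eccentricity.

e = 3/4

Group: 16(x² + 24x) + 7(y² + 16y) = -2304
Complete the square in x and y: 16(x + 12)² + 7(y + 8)² = -2304 + 2304 + 448 = 448
Divide by 448: (x + 12)²/28 + (y + 8)²/64 = 1
Ellipse, center (-12, -8), major axis vertical; a² = 64, b² = 28.
c² = a² - b² = 36, so c = 6.
e = c/a = 6/8 = 3/4.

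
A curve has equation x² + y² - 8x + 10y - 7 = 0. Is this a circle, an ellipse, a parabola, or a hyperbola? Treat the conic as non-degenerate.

circle

No xy term. Coefficients of x² and y² are A = 1, C = 1.
A = C (same sign) ⇒ circle.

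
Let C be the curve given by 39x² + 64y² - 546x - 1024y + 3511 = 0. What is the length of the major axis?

16

Collect terms: 39(x² - 14x) + 64(y² - 16y) = -3511
39(x - 7)² + 64(y - 8)² = -3511 + 1911 + 4096 = 2496
Dividing both sides by 2496: (x - 7)²/64 + (y - 8)²/39 = 1
Ellipse, center (7, 8), major axis horizontal; a² = 64, b² = 39.
a² = 64 so a = 8; the major axis has length 2a = 16.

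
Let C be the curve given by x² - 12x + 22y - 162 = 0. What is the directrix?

Only x is squared. Complete the square in x: (x - 6)² = -22(y - 9).
Vertex (6, 9); 4p = -22 so p = -11/2. Opens down.
Directrix is the horizontal line y = k − p = 9 − (-11/2) = 29/2.

y = 29/2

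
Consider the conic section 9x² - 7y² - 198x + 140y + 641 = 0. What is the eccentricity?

e = 4/3

Collect terms: 9(x² - 22x) -7(y² - 20y) = -641
9(x - 11)² -7(y - 10)² = -641 + 1089 - 700 = -252
Divide through by -252 to get (y - 10)²/36 - (x - 11)²/28 = 1.
Hyperbola, center (11, 10), transverse axis vertical; a² = 36, b² = 28.
c² = a² + b² = 64, so c = 8.
e = c/a = 8/6 = 4/3.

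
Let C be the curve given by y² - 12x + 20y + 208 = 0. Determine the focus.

Only y is squared. Complete the square in y: (y + 10)² = 12(x - 9).
Vertex (9, -10); 4p = 12 so p = 3. Opens right.
Focus is p units from the vertex along the axis: (h + p, k).

(12, -10)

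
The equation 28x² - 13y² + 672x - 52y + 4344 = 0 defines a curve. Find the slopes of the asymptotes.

2√91/13 and -2√91/13

Group: 28(x² + 24x) -13(y² + 4y) = -4344
Completing the square gives 28(x + 12)² -13(y + 2)² = -4344 + 4032 - 52 = -364.
Divide by -364: (y + 2)²/28 - (x + 12)²/13 = 1
Hyperbola, center (-12, -2), transverse axis vertical; a² = 28, b² = 13.
For a vertical hyperbola the asymptotes have slope ±a/b.
Here that is ±2√7/√13 = ±2√91/13.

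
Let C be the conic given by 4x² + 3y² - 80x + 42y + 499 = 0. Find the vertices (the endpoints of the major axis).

Collect terms: 4(x² - 20x) + 3(y² + 14y) = -499
Complete the square in x and y: 4(x - 10)² + 3(y + 7)² = -499 + 400 + 147 = 48
Divide through by 48 to get (x - 10)²/12 + (y + 7)²/16 = 1.
Ellipse, center (10, -7), major axis vertical; a² = 16, b² = 12.
a = 4. Vertices at (h, k ± a).

(10, -11) and (10, -3)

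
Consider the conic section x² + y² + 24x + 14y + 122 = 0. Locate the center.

(-12, -7)

Group the x- and y-terms: (x² + 24x) + (y² + 14y) = -122
Complete the square in x and y: (x + 12)² + (y + 7)² = -122 + 144 + 49 = 71
So (x + 12)² + (y + 7)² = 71.
Circle centered at (-12, -7) with r² = 71.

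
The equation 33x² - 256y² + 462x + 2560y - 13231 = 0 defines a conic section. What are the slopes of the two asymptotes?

Group: 33(x² + 14x) -256(y² - 10y) = 13231
Completing the square gives 33(x + 7)² -256(y - 5)² = 13231 + 1617 - 6400 = 8448.
Divide by 8448: (x + 7)²/256 - (y - 5)²/33 = 1
Hyperbola, center (-7, 5), transverse axis horizontal; a² = 256, b² = 33.
For a horizontal hyperbola the asymptotes have slope ±b/a.
Here that is ±√33/16.

√33/16 and -√33/16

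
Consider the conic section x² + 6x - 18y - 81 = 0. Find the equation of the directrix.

y = -19/2

Only x is squared. Complete the square in x: (x + 3)² = 18(y + 5).
Vertex (-3, -5); 4p = 18 so p = 9/2. Opens up.
Directrix is the horizontal line y = k − p = -5 − (9/2) = -19/2.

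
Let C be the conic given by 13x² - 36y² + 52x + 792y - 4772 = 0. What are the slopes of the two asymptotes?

√13/6 and -√13/6

Rearranging, 13(x² + 4x) -36(y² - 22y) = 4772.
Completing the square gives 13(x + 2)² -36(y - 11)² = 4772 + 52 - 4356 = 468.
Divide by 468: (x + 2)²/36 - (y - 11)²/13 = 1
Hyperbola, center (-2, 11), transverse axis horizontal; a² = 36, b² = 13.
For a horizontal hyperbola the asymptotes have slope ±b/a.
Here that is ±√13/6.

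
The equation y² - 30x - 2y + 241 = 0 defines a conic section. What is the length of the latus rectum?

Only y is squared. Complete the square in y: (y - 1)² = 30(x - 8).
Vertex (8, 1); 4p = 30 so p = 15/2. Opens right.
Latus rectum length = |4p| = 30.

30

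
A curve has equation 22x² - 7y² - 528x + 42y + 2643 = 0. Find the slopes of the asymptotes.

√154/7 and -√154/7

22(x² - 24x) -7(y² - 6y) = -2643
Complete the square: 22(x - 12)² -7(y - 3)² = -2643 + 3168 - 63 = 462
Divide by 462: (x - 12)²/21 - (y - 3)²/66 = 1
Hyperbola, center (12, 3), transverse axis horizontal; a² = 21, b² = 66.
For a horizontal hyperbola the asymptotes have slope ±b/a.
Here that is ±√66/√21 = ±√154/7.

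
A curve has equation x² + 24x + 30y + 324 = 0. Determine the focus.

Only x is squared. Complete the square in x: (x + 12)² = -30(y + 6).
Vertex (-12, -6); 4p = -30 so p = -15/2. Opens down.
Focus is p units from the vertex along the axis: (h, k + p).

(-12, -27/2)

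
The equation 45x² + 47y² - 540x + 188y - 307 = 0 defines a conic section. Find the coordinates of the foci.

Collect terms: 45(x² - 12x) + 47(y² + 4y) = 307
Complete the square: 45(x - 6)² + 47(y + 2)² = 307 + 1620 + 188 = 2115
Dividing both sides by 2115: (x - 6)²/47 + (y + 2)²/45 = 1
Ellipse, center (6, -2), major axis horizontal; a² = 47, b² = 45.
c² = a² - b² = 47 - 45 = 2, so c = √2.
Foci lie on the horizontal axis through the center: (h ± c, k).

(6 - √2, -2) and (6 + √2, -2)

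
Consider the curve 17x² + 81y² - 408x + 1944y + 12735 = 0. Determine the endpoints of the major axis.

(3, -12) and (21, -12)

Rearranging, 17(x² - 24x) + 81(y² + 24y) = -12735.
Complete the square: 17(x - 12)² + 81(y + 12)² = -12735 + 2448 + 11664 = 1377
Dividing both sides by 1377: (x - 12)²/81 + (y + 12)²/17 = 1
Ellipse, center (12, -12), major axis horizontal; a² = 81, b² = 17.
a = 9. Vertices at (h ± a, k).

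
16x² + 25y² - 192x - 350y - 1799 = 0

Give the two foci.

Group the x- and y-terms: 16(x² - 12x) + 25(y² - 14y) = 1799
Complete the square: 16(x - 6)² + 25(y - 7)² = 1799 + 576 + 1225 = 3600
Divide through by 3600 to get (x - 6)²/225 + (y - 7)²/144 = 1.
Ellipse, center (6, 7), major axis horizontal; a² = 225, b² = 144.
c² = a² - b² = 225 - 144 = 81, so c = 9.
Foci lie on the horizontal axis through the center: (h ± c, k).

(-3, 7) and (15, 7)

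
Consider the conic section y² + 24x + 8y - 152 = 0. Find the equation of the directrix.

x = 13

Only y is squared. Complete the square in y: (y + 4)² = -24(x - 7).
Vertex (7, -4); 4p = -24 so p = -6. Opens left.
Directrix is the vertical line x = h − p = 7 − (-6) = 13.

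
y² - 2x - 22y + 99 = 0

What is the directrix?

x = -23/2

Only y is squared. Complete the square in y: (y - 11)² = 2(x + 11).
Vertex (-11, 11); 4p = 2 so p = 1/2. Opens right.
Directrix is the vertical line x = h − p = -11 − (1/2) = -23/2.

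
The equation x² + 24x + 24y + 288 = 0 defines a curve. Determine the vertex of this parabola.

Only x is squared. Complete the square in x: (x + 12)² = -24(y + 6).
Vertex (-12, -6); 4p = -24 so p = -6. Opens down.

(-12, -6)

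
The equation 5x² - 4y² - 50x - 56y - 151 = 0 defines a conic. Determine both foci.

Group: 5(x² - 10x) -4(y² + 14y) = 151
Complete the square in x and y: 5(x - 5)² -4(y + 7)² = 151 + 125 - 196 = 80
Divide by 80: (x - 5)²/16 - (y + 7)²/20 = 1
Hyperbola, center (5, -7), transverse axis horizontal; a² = 16, b² = 20.
c² = a² + b² = 16 + 20 = 36, so c = 6.
Foci lie on the horizontal axis through the center: (h ± c, k).

(-1, -7) and (11, -7)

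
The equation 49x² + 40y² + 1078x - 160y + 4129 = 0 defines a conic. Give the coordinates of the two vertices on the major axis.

(-11, -5) and (-11, 9)

Collect terms: 49(x² + 22x) + 40(y² - 4y) = -4129
Completing the square gives 49(x + 11)² + 40(y - 2)² = -4129 + 5929 + 160 = 1960.
Divide through by 1960 to get (x + 11)²/40 + (y - 2)²/49 = 1.
Ellipse, center (-11, 2), major axis vertical; a² = 49, b² = 40.
a = 7. Vertices at (h, k ± a).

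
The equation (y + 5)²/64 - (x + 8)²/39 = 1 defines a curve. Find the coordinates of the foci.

Center (-8, -5). The positive term is the y-term, so the transverse axis is vertical; a² = 64, b² = 39.
c² = a² + b² = 64 + 39 = 103, so c = √103.
Foci lie on the vertical axis through the center: (h, k ± c).

(-8, -5 - √103) and (-8, -5 + √103)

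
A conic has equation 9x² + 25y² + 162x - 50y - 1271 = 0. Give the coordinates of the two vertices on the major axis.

Group: 9(x² + 18x) + 25(y² - 2y) = 1271
Complete the square in x and y: 9(x + 9)² + 25(y - 1)² = 1271 + 729 + 25 = 2025
Dividing both sides by 2025: (x + 9)²/225 + (y - 1)²/81 = 1
Ellipse, center (-9, 1), major axis horizontal; a² = 225, b² = 81.
a = 15. Vertices at (h ± a, k).

(-24, 1) and (6, 1)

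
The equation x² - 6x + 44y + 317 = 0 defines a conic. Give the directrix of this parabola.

Only x is squared. Complete the square in x: (x - 3)² = -44(y + 7).
Vertex (3, -7); 4p = -44 so p = -11. Opens down.
Directrix is the horizontal line y = k − p = -7 − (-11) = 4.

y = 4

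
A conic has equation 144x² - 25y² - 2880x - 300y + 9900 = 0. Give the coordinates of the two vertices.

Collect terms: 144(x² - 20x) -25(y² + 12y) = -9900
144(x - 10)² -25(y + 6)² = -9900 + 14400 - 900 = 3600
Divide through by 3600 to get (x - 10)²/25 - (y + 6)²/144 = 1.
Hyperbola, center (10, -6), transverse axis horizontal; a² = 25, b² = 144.
a = 5. Vertices at (h ± a, k).

(5, -6) and (15, -6)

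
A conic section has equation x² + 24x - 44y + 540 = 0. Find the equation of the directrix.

y = -2

Only x is squared. Complete the square in x: (x + 12)² = 44(y - 9).
Vertex (-12, 9); 4p = 44 so p = 11. Opens up.
Directrix is the horizontal line y = k − p = 9 − (11) = -2.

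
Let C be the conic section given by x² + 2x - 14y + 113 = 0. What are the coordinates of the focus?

Only x is squared. Complete the square in x: (x + 1)² = 14(y - 8).
Vertex (-1, 8); 4p = 14 so p = 7/2. Opens up.
Focus is p units from the vertex along the axis: (h, k + p).

(-1, 23/2)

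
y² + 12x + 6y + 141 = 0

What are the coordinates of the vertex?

Only y is squared. Complete the square in y: (y + 3)² = -12(x + 11).
Vertex (-11, -3); 4p = -12 so p = -3. Opens left.

(-11, -3)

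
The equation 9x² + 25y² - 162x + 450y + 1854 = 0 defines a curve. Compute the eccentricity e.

e = 4/5

Group: 9(x² - 18x) + 25(y² + 18y) = -1854
Complete the square: 9(x - 9)² + 25(y + 9)² = -1854 + 729 + 2025 = 900
Divide through by 900 to get (x - 9)²/100 + (y + 9)²/36 = 1.
Ellipse, center (9, -9), major axis horizontal; a² = 100, b² = 36.
c² = a² - b² = 64, so c = 8.
e = c/a = 8/10 = 4/5.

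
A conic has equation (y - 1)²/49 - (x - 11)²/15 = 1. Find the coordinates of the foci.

Center (11, 1). The positive term is the y-term, so the transverse axis is vertical; a² = 49, b² = 15.
c² = a² + b² = 49 + 15 = 64, so c = 8.
Foci lie on the vertical axis through the center: (h, k ± c).

(11, -7) and (11, 9)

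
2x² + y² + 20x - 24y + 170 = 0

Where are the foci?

(-5, 12 - 2√3) and (-5, 12 + 2√3)

Group: 2(x² + 10x) + (y² - 24y) = -170
Complete the square in x and y: 2(x + 5)² + (y - 12)² = -170 + 50 + 144 = 24
Dividing both sides by 24: (x + 5)²/12 + (y - 12)²/24 = 1
Ellipse, center (-5, 12), major axis vertical; a² = 24, b² = 12.
c² = a² - b² = 24 - 12 = 12, so c = 2√3.
Foci lie on the vertical axis through the center: (h, k ± c).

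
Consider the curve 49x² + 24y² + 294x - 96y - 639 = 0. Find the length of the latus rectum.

Rearranging, 49(x² + 6x) + 24(y² - 4y) = 639.
49(x + 3)² + 24(y - 2)² = 639 + 441 + 96 = 1176
Dividing both sides by 1176: (x + 3)²/24 + (y - 2)²/49 = 1
Ellipse, center (-3, 2), major axis vertical; a² = 49, b² = 24.
Latus rectum length = 2b²/a = 2·24/7 = 48/7.

48/7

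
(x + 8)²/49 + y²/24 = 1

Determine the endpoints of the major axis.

(-15, 0) and (-1, 0)

Center (-8, 0). The larger denominator 49 sits under the x-term, so the major axis is horizontal; a² = 49, b² = 24.
a = 7. Vertices at (h ± a, k).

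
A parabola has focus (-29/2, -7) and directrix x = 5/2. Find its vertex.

The vertex is the midpoint between the focus and the directrix along the axis of symmetry.
Axis is horizontal (directrix is vertical). Vertex x-coordinate = (-29/2 + 5/2)/2 = -6; y-coordinate = -7.

(-6, -7)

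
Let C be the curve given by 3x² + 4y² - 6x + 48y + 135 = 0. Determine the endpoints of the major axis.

(-1, -6) and (3, -6)

Rearranging, 3(x² - 2x) + 4(y² + 12y) = -135.
Completing the square gives 3(x - 1)² + 4(y + 6)² = -135 + 3 + 144 = 12.
Divide by 12: (x - 1)²/4 + (y + 6)²/3 = 1
Ellipse, center (1, -6), major axis horizontal; a² = 4, b² = 3.
a = 2. Vertices at (h ± a, k).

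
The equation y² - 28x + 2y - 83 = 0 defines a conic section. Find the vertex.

Only y is squared. Complete the square in y: (y + 1)² = 28(x + 3).
Vertex (-3, -1); 4p = 28 so p = 7. Opens right.

(-3, -1)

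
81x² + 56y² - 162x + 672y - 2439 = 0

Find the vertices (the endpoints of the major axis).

Group the x- and y-terms: 81(x² - 2x) + 56(y² + 12y) = 2439
81(x - 1)² + 56(y + 6)² = 2439 + 81 + 2016 = 4536
Divide by 4536: (x - 1)²/56 + (y + 6)²/81 = 1
Ellipse, center (1, -6), major axis vertical; a² = 81, b² = 56.
a = 9. Vertices at (h, k ± a).

(1, -15) and (1, 3)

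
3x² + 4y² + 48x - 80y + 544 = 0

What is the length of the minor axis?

4√3

Group: 3(x² + 16x) + 4(y² - 20y) = -544
3(x + 8)² + 4(y - 10)² = -544 + 192 + 400 = 48
Divide through by 48 to get (x + 8)²/16 + (y - 10)²/12 = 1.
Ellipse, center (-8, 10), major axis horizontal; a² = 16, b² = 12.
b² = 12 so b = 2√3; the minor axis has length 2b = 4√3.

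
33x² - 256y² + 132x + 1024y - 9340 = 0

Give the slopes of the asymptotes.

33(x² + 4x) -256(y² - 4y) = 9340
Complete the square in x and y: 33(x + 2)² -256(y - 2)² = 9340 + 132 - 1024 = 8448
Divide by 8448: (x + 2)²/256 - (y - 2)²/33 = 1
Hyperbola, center (-2, 2), transverse axis horizontal; a² = 256, b² = 33.
For a horizontal hyperbola the asymptotes have slope ±b/a.
Here that is ±√33/16.

√33/16 and -√33/16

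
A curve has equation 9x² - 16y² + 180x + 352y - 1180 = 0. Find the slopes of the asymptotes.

Group: 9(x² + 20x) -16(y² - 22y) = 1180
Complete the square: 9(x + 10)² -16(y - 11)² = 1180 + 900 - 1936 = 144
Dividing both sides by 144: (x + 10)²/16 - (y - 11)²/9 = 1
Hyperbola, center (-10, 11), transverse axis horizontal; a² = 16, b² = 9.
For a horizontal hyperbola the asymptotes have slope ±b/a.
Here that is ±3/4.

3/4 and -3/4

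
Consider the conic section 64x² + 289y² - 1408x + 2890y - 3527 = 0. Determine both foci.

(-4, -5) and (26, -5)

64(x² - 22x) + 289(y² + 10y) = 3527
Completing the square gives 64(x - 11)² + 289(y + 5)² = 3527 + 7744 + 7225 = 18496.
Divide by 18496: (x - 11)²/289 + (y + 5)²/64 = 1
Ellipse, center (11, -5), major axis horizontal; a² = 289, b² = 64.
c² = a² - b² = 289 - 64 = 225, so c = 15.
Foci lie on the horizontal axis through the center: (h ± c, k).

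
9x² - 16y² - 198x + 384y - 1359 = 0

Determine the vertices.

(7, 12) and (15, 12)

Group: 9(x² - 22x) -16(y² - 24y) = 1359
Complete the square: 9(x - 11)² -16(y - 12)² = 1359 + 1089 - 2304 = 144
Dividing both sides by 144: (x - 11)²/16 - (y - 12)²/9 = 1
Hyperbola, center (11, 12), transverse axis horizontal; a² = 16, b² = 9.
a = 4. Vertices at (h ± a, k).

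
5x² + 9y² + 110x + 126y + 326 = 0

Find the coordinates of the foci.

Rearranging, 5(x² + 22x) + 9(y² + 14y) = -326.
5(x + 11)² + 9(y + 7)² = -326 + 605 + 441 = 720
Divide by 720: (x + 11)²/144 + (y + 7)²/80 = 1
Ellipse, center (-11, -7), major axis horizontal; a² = 144, b² = 80.
c² = a² - b² = 144 - 80 = 64, so c = 8.
Foci lie on the horizontal axis through the center: (h ± c, k).

(-19, -7) and (-3, -7)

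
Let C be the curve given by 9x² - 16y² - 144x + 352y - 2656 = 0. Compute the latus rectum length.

27/2

Collect terms: 9(x² - 16x) -16(y² - 22y) = 2656
Complete the square in x and y: 9(x - 8)² -16(y - 11)² = 2656 + 576 - 1936 = 1296
Dividing both sides by 1296: (x - 8)²/144 - (y - 11)²/81 = 1
Hyperbola, center (8, 11), transverse axis horizontal; a² = 144, b² = 81.
Latus rectum length = 2b²/a = 2·81/12 = 27/2.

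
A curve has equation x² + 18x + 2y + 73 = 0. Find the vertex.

Only x is squared. Complete the square in x: (x + 9)² = -2(y - 4).
Vertex (-9, 4); 4p = -2 so p = -1/2. Opens down.

(-9, 4)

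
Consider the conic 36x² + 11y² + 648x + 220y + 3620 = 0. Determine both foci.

36(x² + 18x) + 11(y² + 20y) = -3620
36(x + 9)² + 11(y + 10)² = -3620 + 2916 + 1100 = 396
Divide by 396: (x + 9)²/11 + (y + 10)²/36 = 1
Ellipse, center (-9, -10), major axis vertical; a² = 36, b² = 11.
c² = a² - b² = 36 - 11 = 25, so c = 5.
Foci lie on the vertical axis through the center: (h, k ± c).

(-9, -15) and (-9, -5)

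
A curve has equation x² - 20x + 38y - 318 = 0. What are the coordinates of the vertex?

Only x is squared. Complete the square in x: (x - 10)² = -38(y - 11).
Vertex (10, 11); 4p = -38 so p = -19/2. Opens down.

(10, 11)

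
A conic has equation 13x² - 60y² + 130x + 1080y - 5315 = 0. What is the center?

Collect terms: 13(x² + 10x) -60(y² - 18y) = 5315
Completing the square gives 13(x + 5)² -60(y - 9)² = 5315 + 325 - 4860 = 780.
Divide through by 780 to get (x + 5)²/60 - (y - 9)²/13 = 1.
Hyperbola with center (-5, 9).

(-5, 9)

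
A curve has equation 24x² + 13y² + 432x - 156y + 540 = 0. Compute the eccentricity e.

e = √66/12

24(x² + 18x) + 13(y² - 12y) = -540
24(x + 9)² + 13(y - 6)² = -540 + 1944 + 468 = 1872
Divide through by 1872 to get (x + 9)²/78 + (y - 6)²/144 = 1.
Ellipse, center (-9, 6), major axis vertical; a² = 144, b² = 78.
c² = a² - b² = 66, so c = √66.
e = c/a = √66/12.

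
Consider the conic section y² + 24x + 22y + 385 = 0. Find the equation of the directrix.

Only y is squared. Complete the square in y: (y + 11)² = -24(x + 11).
Vertex (-11, -11); 4p = -24 so p = -6. Opens left.
Directrix is the vertical line x = h − p = -11 − (-6) = -5.

x = -5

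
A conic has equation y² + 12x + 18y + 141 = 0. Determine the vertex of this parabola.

(-5, -9)

Only y is squared. Complete the square in y: (y + 9)² = -12(x + 5).
Vertex (-5, -9); 4p = -12 so p = -3. Opens left.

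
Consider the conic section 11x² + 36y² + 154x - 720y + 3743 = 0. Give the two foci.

11(x² + 14x) + 36(y² - 20y) = -3743
Complete the square: 11(x + 7)² + 36(y - 10)² = -3743 + 539 + 3600 = 396
Dividing both sides by 396: (x + 7)²/36 + (y - 10)²/11 = 1
Ellipse, center (-7, 10), major axis horizontal; a² = 36, b² = 11.
c² = a² - b² = 36 - 11 = 25, so c = 5.
Foci lie on the horizontal axis through the center: (h ± c, k).

(-12, 10) and (-2, 10)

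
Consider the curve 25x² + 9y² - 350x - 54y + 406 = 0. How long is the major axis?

20

25(x² - 14x) + 9(y² - 6y) = -406
Complete the square in x and y: 25(x - 7)² + 9(y - 3)² = -406 + 1225 + 81 = 900
Divide by 900: (x - 7)²/36 + (y - 3)²/100 = 1
Ellipse, center (7, 3), major axis vertical; a² = 100, b² = 36.
a² = 100 so a = 10; the major axis has length 2a = 20.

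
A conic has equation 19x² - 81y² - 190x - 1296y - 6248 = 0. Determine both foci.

19(x² - 10x) -81(y² + 16y) = 6248
Completing the square gives 19(x - 5)² -81(y + 8)² = 6248 + 475 - 5184 = 1539.
Dividing both sides by 1539: (x - 5)²/81 - (y + 8)²/19 = 1
Hyperbola, center (5, -8), transverse axis horizontal; a² = 81, b² = 19.
c² = a² + b² = 81 + 19 = 100, so c = 10.
Foci lie on the horizontal axis through the center: (h ± c, k).

(-5, -8) and (15, -8)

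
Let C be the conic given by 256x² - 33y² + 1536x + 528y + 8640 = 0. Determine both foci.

Rearranging, 256(x² + 6x) -33(y² - 16y) = -8640.
256(x + 3)² -33(y - 8)² = -8640 + 2304 - 2112 = -8448
Divide by -8448: (y - 8)²/256 - (x + 3)²/33 = 1
Hyperbola, center (-3, 8), transverse axis vertical; a² = 256, b² = 33.
c² = a² + b² = 256 + 33 = 289, so c = 17.
Foci lie on the vertical axis through the center: (h, k ± c).

(-3, -9) and (-3, 25)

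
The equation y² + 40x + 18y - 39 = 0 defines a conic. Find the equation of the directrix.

Only y is squared. Complete the square in y: (y + 9)² = -40(x - 3).
Vertex (3, -9); 4p = -40 so p = -10. Opens left.
Directrix is the vertical line x = h − p = 3 − (-10) = 13.

x = 13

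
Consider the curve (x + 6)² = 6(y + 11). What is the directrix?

Vertex (-6, -11); 4p = 6 so p = 3/2. Opens up.
Directrix is the horizontal line y = k − p = -11 − (3/2) = -25/2.

y = -25/2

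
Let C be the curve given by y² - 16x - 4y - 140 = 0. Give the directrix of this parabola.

Only y is squared. Complete the square in y: (y - 2)² = 16(x + 9).
Vertex (-9, 2); 4p = 16 so p = 4. Opens right.
Directrix is the vertical line x = h − p = -9 − (4) = -13.

x = -13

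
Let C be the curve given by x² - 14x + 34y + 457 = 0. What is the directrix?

y = -7/2

Only x is squared. Complete the square in x: (x - 7)² = -34(y + 12).
Vertex (7, -12); 4p = -34 so p = -17/2. Opens down.
Directrix is the horizontal line y = k − p = -12 − (-17/2) = -7/2.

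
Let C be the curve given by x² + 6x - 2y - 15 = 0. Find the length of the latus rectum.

2

Only x is squared. Complete the square in x: (x + 3)² = 2(y + 12).
Vertex (-3, -12); 4p = 2 so p = 1/2. Opens up.
Latus rectum length = |4p| = 2.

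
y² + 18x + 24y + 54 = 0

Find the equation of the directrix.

Only y is squared. Complete the square in y: (y + 12)² = -18(x - 5).
Vertex (5, -12); 4p = -18 so p = -9/2. Opens left.
Directrix is the vertical line x = h − p = 5 − (-9/2) = 19/2.

x = 19/2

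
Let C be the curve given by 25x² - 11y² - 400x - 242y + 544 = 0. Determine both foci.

(8, -17) and (8, -5)

25(x² - 16x) -11(y² + 22y) = -544
25(x - 8)² -11(y + 11)² = -544 + 1600 - 1331 = -275
Divide by -275: (y + 11)²/25 - (x - 8)²/11 = 1
Hyperbola, center (8, -11), transverse axis vertical; a² = 25, b² = 11.
c² = a² + b² = 25 + 11 = 36, so c = 6.
Foci lie on the vertical axis through the center: (h, k ± c).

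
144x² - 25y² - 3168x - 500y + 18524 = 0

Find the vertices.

(11, -22) and (11, 2)

Collect terms: 144(x² - 22x) -25(y² + 20y) = -18524
Complete the square in x and y: 144(x - 11)² -25(y + 10)² = -18524 + 17424 - 2500 = -3600
Divide by -3600: (y + 10)²/144 - (x - 11)²/25 = 1
Hyperbola, center (11, -10), transverse axis vertical; a² = 144, b² = 25.
a = 12. Vertices at (h, k ± a).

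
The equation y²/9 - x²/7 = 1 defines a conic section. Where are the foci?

Center (0, 0). The positive term is the y-term, so the transverse axis is vertical; a² = 9, b² = 7.
c² = a² + b² = 9 + 7 = 16, so c = 4.
Foci lie on the vertical axis through the center: (h, k ± c).

(0, -4) and (0, 4)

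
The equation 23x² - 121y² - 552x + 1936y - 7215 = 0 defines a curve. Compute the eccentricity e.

Collect terms: 23(x² - 24x) -121(y² - 16y) = 7215
Completing the square gives 23(x - 12)² -121(y - 8)² = 7215 + 3312 - 7744 = 2783.
Dividing both sides by 2783: (x - 12)²/121 - (y - 8)²/23 = 1
Hyperbola, center (12, 8), transverse axis horizontal; a² = 121, b² = 23.
c² = a² + b² = 144, so c = 12.
e = c/a = 12/11.

e = 12/11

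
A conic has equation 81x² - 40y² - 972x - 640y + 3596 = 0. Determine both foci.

81(x² - 12x) -40(y² + 16y) = -3596
Completing the square gives 81(x - 6)² -40(y + 8)² = -3596 + 2916 - 2560 = -3240.
Divide by -3240: (y + 8)²/81 - (x - 6)²/40 = 1
Hyperbola, center (6, -8), transverse axis vertical; a² = 81, b² = 40.
c² = a² + b² = 81 + 40 = 121, so c = 11.
Foci lie on the vertical axis through the center: (h, k ± c).

(6, -19) and (6, 3)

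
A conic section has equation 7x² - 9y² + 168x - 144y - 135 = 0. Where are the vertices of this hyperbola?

(-21, -8) and (-3, -8)

7(x² + 24x) -9(y² + 16y) = 135
Complete the square in x and y: 7(x + 12)² -9(y + 8)² = 135 + 1008 - 576 = 567
Divide by 567: (x + 12)²/81 - (y + 8)²/63 = 1
Hyperbola, center (-12, -8), transverse axis horizontal; a² = 81, b² = 63.
a = 9. Vertices at (h ± a, k).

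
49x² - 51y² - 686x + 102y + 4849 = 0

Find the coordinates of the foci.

(7, -9) and (7, 11)

Collect terms: 49(x² - 14x) -51(y² - 2y) = -4849
Completing the square gives 49(x - 7)² -51(y - 1)² = -4849 + 2401 - 51 = -2499.
Divide by -2499: (y - 1)²/49 - (x - 7)²/51 = 1
Hyperbola, center (7, 1), transverse axis vertical; a² = 49, b² = 51.
c² = a² + b² = 49 + 51 = 100, so c = 10.
Foci lie on the vertical axis through the center: (h, k ± c).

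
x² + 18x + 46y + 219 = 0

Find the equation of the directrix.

Only x is squared. Complete the square in x: (x + 9)² = -46(y + 3).
Vertex (-9, -3); 4p = -46 so p = -23/2. Opens down.
Directrix is the horizontal line y = k − p = -3 − (-23/2) = 17/2.

y = 17/2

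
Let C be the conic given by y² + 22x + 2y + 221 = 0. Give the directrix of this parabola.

Only y is squared. Complete the square in y: (y + 1)² = -22(x + 10).
Vertex (-10, -1); 4p = -22 so p = -11/2. Opens left.
Directrix is the vertical line x = h − p = -10 − (-11/2) = -9/2.

x = -9/2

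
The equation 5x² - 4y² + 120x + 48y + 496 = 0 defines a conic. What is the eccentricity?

e = 3/2

Collect terms: 5(x² + 24x) -4(y² - 12y) = -496
5(x + 12)² -4(y - 6)² = -496 + 720 - 144 = 80
Dividing both sides by 80: (x + 12)²/16 - (y - 6)²/20 = 1
Hyperbola, center (-12, 6), transverse axis horizontal; a² = 16, b² = 20.
c² = a² + b² = 36, so c = 6.
e = c/a = 6/4 = 3/2.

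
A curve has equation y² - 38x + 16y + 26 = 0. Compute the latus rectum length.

38

Only y is squared. Complete the square in y: (y + 8)² = 38(x + 1).
Vertex (-1, -8); 4p = 38 so p = 19/2. Opens right.
Latus rectum length = |4p| = 38.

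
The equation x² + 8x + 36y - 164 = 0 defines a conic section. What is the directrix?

Only x is squared. Complete the square in x: (x + 4)² = -36(y - 5).
Vertex (-4, 5); 4p = -36 so p = -9. Opens down.
Directrix is the horizontal line y = k − p = 5 − (-9) = 14.

y = 14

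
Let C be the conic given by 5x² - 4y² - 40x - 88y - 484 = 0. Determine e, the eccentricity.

e = 3/2

Group: 5(x² - 8x) -4(y² + 22y) = 484
5(x - 4)² -4(y + 11)² = 484 + 80 - 484 = 80
Divide by 80: (x - 4)²/16 - (y + 11)²/20 = 1
Hyperbola, center (4, -11), transverse axis horizontal; a² = 16, b² = 20.
c² = a² + b² = 36, so c = 6.
e = c/a = 6/4 = 3/2.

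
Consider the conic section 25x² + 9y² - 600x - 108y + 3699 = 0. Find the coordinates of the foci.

Group the x- and y-terms: 25(x² - 24x) + 9(y² - 12y) = -3699
25(x - 12)² + 9(y - 6)² = -3699 + 3600 + 324 = 225
Dividing both sides by 225: (x - 12)²/9 + (y - 6)²/25 = 1
Ellipse, center (12, 6), major axis vertical; a² = 25, b² = 9.
c² = a² - b² = 25 - 9 = 16, so c = 4.
Foci lie on the vertical axis through the center: (h, k ± c).

(12, 2) and (12, 10)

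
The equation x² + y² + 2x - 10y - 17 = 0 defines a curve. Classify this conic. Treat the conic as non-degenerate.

circle

No xy term. Coefficients of x² and y² are A = 1, C = 1.
A = C (same sign) ⇒ circle.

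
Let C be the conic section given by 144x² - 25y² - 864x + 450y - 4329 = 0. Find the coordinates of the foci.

Group: 144(x² - 6x) -25(y² - 18y) = 4329
Complete the square in x and y: 144(x - 3)² -25(y - 9)² = 4329 + 1296 - 2025 = 3600
Divide by 3600: (x - 3)²/25 - (y - 9)²/144 = 1
Hyperbola, center (3, 9), transverse axis horizontal; a² = 25, b² = 144.
c² = a² + b² = 25 + 144 = 169, so c = 13.
Foci lie on the horizontal axis through the center: (h ± c, k).

(-10, 9) and (16, 9)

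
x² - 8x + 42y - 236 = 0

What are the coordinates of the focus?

(4, -9/2)

Only x is squared. Complete the square in x: (x - 4)² = -42(y - 6).
Vertex (4, 6); 4p = -42 so p = -21/2. Opens down.
Focus is p units from the vertex along the axis: (h, k + p).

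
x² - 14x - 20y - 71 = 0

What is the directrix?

y = -11

Only x is squared. Complete the square in x: (x - 7)² = 20(y + 6).
Vertex (7, -6); 4p = 20 so p = 5. Opens up.
Directrix is the horizontal line y = k − p = -6 − (5) = -11.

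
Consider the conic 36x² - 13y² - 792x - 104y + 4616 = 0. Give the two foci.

(11, -11) and (11, 3)

36(x² - 22x) -13(y² + 8y) = -4616
Complete the square: 36(x - 11)² -13(y + 4)² = -4616 + 4356 - 208 = -468
Divide through by -468 to get (y + 4)²/36 - (x - 11)²/13 = 1.
Hyperbola, center (11, -4), transverse axis vertical; a² = 36, b² = 13.
c² = a² + b² = 36 + 13 = 49, so c = 7.
Foci lie on the vertical axis through the center: (h, k ± c).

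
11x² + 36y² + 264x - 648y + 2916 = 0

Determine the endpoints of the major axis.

Rearranging, 11(x² + 24x) + 36(y² - 18y) = -2916.
Complete the square in x and y: 11(x + 12)² + 36(y - 9)² = -2916 + 1584 + 2916 = 1584
Divide by 1584: (x + 12)²/144 + (y - 9)²/44 = 1
Ellipse, center (-12, 9), major axis horizontal; a² = 144, b² = 44.
a = 12. Vertices at (h ± a, k).

(-24, 9) and (0, 9)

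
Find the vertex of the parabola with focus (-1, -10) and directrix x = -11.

The vertex is the midpoint between the focus and the directrix along the axis of symmetry.
Axis is horizontal (directrix is vertical). Vertex x-coordinate = (-1 + (-11))/2 = -6; y-coordinate = -10.

(-6, -10)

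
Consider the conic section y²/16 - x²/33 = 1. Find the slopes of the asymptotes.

4√33/33 and -4√33/33

Center (0, 0). The positive term is the y-term, so the transverse axis is vertical; a² = 16, b² = 33.
For a vertical hyperbola the asymptotes have slope ±a/b.
Here that is ±4/√33 = ±4√33/33.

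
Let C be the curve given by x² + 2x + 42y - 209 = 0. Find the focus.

Only x is squared. Complete the square in x: (x + 1)² = -42(y - 5).
Vertex (-1, 5); 4p = -42 so p = -21/2. Opens down.
Focus is p units from the vertex along the axis: (h, k + p).

(-1, -11/2)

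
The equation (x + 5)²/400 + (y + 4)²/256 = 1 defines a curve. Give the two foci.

(-17, -4) and (7, -4)

Center (-5, -4). The larger denominator 400 sits under the x-term, so the major axis is horizontal; a² = 400, b² = 256.
c² = a² - b² = 400 - 256 = 144, so c = 12.
Foci lie on the horizontal axis through the center: (h ± c, k).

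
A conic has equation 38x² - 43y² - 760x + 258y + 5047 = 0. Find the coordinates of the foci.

(10, -6) and (10, 12)

Group the x- and y-terms: 38(x² - 20x) -43(y² - 6y) = -5047
Complete the square: 38(x - 10)² -43(y - 3)² = -5047 + 3800 - 387 = -1634
Dividing both sides by -1634: (y - 3)²/38 - (x - 10)²/43 = 1
Hyperbola, center (10, 3), transverse axis vertical; a² = 38, b² = 43.
c² = a² + b² = 38 + 43 = 81, so c = 9.
Foci lie on the vertical axis through the center: (h, k ± c).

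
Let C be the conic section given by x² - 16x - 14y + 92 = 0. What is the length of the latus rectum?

Only x is squared. Complete the square in x: (x - 8)² = 14(y - 2).
Vertex (8, 2); 4p = 14 so p = 7/2. Opens up.
Latus rectum length = |4p| = 14.

14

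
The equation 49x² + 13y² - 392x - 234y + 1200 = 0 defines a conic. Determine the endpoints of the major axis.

(4, 2) and (4, 16)

49(x² - 8x) + 13(y² - 18y) = -1200
Completing the square gives 49(x - 4)² + 13(y - 9)² = -1200 + 784 + 1053 = 637.
Dividing both sides by 637: (x - 4)²/13 + (y - 9)²/49 = 1
Ellipse, center (4, 9), major axis vertical; a² = 49, b² = 13.
a = 7. Vertices at (h, k ± a).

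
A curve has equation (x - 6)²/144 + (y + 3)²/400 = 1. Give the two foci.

(6, -19) and (6, 13)

Center (6, -3). The larger denominator 400 sits under the y-term, so the major axis is vertical; a² = 400, b² = 144.
c² = a² - b² = 400 - 144 = 256, so c = 16.
Foci lie on the vertical axis through the center: (h, k ± c).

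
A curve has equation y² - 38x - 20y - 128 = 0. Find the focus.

Only y is squared. Complete the square in y: (y - 10)² = 38(x + 6).
Vertex (-6, 10); 4p = 38 so p = 19/2. Opens right.
Focus is p units from the vertex along the axis: (h + p, k).

(7/2, 10)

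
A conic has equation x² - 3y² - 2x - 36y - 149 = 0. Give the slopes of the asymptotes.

√3/3 and -√3/3

(x² - 2x) -3(y² + 12y) = 149
Complete the square in x and y: (x - 1)² -3(y + 6)² = 149 + 1 - 108 = 42
Divide through by 42 to get (x - 1)²/42 - (y + 6)²/14 = 1.
Hyperbola, center (1, -6), transverse axis horizontal; a² = 42, b² = 14.
For a horizontal hyperbola the asymptotes have slope ±b/a.
Here that is ±√14/√42 = ±√3/3.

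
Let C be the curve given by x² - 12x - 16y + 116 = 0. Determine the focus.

Only x is squared. Complete the square in x: (x - 6)² = 16(y - 5).
Vertex (6, 5); 4p = 16 so p = 4. Opens up.
Focus is p units from the vertex along the axis: (h, k + p).

(6, 9)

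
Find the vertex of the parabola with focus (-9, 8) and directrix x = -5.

(-7, 8)

The vertex is the midpoint between the focus and the directrix along the axis of symmetry.
Axis is horizontal (directrix is vertical). Vertex x-coordinate = (-9 + (-5))/2 = -7; y-coordinate = 8.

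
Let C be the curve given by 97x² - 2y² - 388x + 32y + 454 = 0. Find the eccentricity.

Group: 97(x² - 4x) -2(y² - 16y) = -454
97(x - 2)² -2(y - 8)² = -454 + 388 - 128 = -194
Divide through by -194 to get (y - 8)²/97 - (x - 2)²/2 = 1.
Hyperbola, center (2, 8), transverse axis vertical; a² = 97, b² = 2.
c² = a² + b² = 99, so c = 3√11.
e = c/a = 3√11/√97 = 3√1067/97.

e = 3√1067/97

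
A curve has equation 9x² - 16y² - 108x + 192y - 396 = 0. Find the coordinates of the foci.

Group the x- and y-terms: 9(x² - 12x) -16(y² - 12y) = 396
9(x - 6)² -16(y - 6)² = 396 + 324 - 576 = 144
Divide by 144: (x - 6)²/16 - (y - 6)²/9 = 1
Hyperbola, center (6, 6), transverse axis horizontal; a² = 16, b² = 9.
c² = a² + b² = 16 + 9 = 25, so c = 5.
Foci lie on the horizontal axis through the center: (h ± c, k).

(1, 6) and (11, 6)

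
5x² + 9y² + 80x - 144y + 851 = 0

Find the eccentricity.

Collect terms: 5(x² + 16x) + 9(y² - 16y) = -851
5(x + 8)² + 9(y - 8)² = -851 + 320 + 576 = 45
Divide through by 45 to get (x + 8)²/9 + (y - 8)²/5 = 1.
Ellipse, center (-8, 8), major axis horizontal; a² = 9, b² = 5.
c² = a² - b² = 4, so c = 2.
e = c/a = 2/3.

e = 2/3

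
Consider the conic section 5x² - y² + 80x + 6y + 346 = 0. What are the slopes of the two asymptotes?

√5 and -√5

Group the x- and y-terms: 5(x² + 16x) -(y² - 6y) = -346
Completing the square gives 5(x + 8)² -(y - 3)² = -346 + 320 - 9 = -35.
Divide by -35: (y - 3)²/35 - (x + 8)²/7 = 1
Hyperbola, center (-8, 3), transverse axis vertical; a² = 35, b² = 7.
For a vertical hyperbola the asymptotes have slope ±a/b.
Here that is ±√35/√7 = ±√5.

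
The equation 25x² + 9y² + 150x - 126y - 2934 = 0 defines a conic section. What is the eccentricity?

Collect terms: 25(x² + 6x) + 9(y² - 14y) = 2934
Completing the square gives 25(x + 3)² + 9(y - 7)² = 2934 + 225 + 441 = 3600.
Dividing both sides by 3600: (x + 3)²/144 + (y - 7)²/400 = 1
Ellipse, center (-3, 7), major axis vertical; a² = 400, b² = 144.
c² = a² - b² = 256, so c = 16.
e = c/a = 16/20 = 4/5.

e = 4/5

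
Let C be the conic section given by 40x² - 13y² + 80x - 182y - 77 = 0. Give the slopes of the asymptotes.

2√130/13 and -2√130/13

40(x² + 2x) -13(y² + 14y) = 77
40(x + 1)² -13(y + 7)² = 77 + 40 - 637 = -520
Divide through by -520 to get (y + 7)²/40 - (x + 1)²/13 = 1.
Hyperbola, center (-1, -7), transverse axis vertical; a² = 40, b² = 13.
For a vertical hyperbola the asymptotes have slope ±a/b.
Here that is ±2√10/√13 = ±2√130/13.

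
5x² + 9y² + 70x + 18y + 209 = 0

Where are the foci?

(-9, -1) and (-5, -1)

Rearranging, 5(x² + 14x) + 9(y² + 2y) = -209.
Complete the square: 5(x + 7)² + 9(y + 1)² = -209 + 245 + 9 = 45
Divide through by 45 to get (x + 7)²/9 + (y + 1)²/5 = 1.
Ellipse, center (-7, -1), major axis horizontal; a² = 9, b² = 5.
c² = a² - b² = 9 - 5 = 4, so c = 2.
Foci lie on the horizontal axis through the center: (h ± c, k).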